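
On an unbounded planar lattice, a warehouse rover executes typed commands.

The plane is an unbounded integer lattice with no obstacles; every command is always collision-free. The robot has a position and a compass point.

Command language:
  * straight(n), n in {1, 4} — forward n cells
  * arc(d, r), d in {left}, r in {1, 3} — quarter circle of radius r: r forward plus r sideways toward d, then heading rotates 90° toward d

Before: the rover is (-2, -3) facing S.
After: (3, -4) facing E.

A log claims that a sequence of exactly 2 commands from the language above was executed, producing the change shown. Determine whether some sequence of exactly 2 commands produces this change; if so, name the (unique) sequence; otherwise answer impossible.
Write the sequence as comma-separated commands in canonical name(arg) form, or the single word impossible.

arc(left, 1), straight(4)

key: cell and facing (now E) both changed — the 2 commands mix motion and turning
from: (-2, -3) facing S
t=1 arc(left, 1) ⇒ (-1, -4) facing E
t=2 straight(4) ⇒ (3, -4) facing E
no other 2-command option fits: unique.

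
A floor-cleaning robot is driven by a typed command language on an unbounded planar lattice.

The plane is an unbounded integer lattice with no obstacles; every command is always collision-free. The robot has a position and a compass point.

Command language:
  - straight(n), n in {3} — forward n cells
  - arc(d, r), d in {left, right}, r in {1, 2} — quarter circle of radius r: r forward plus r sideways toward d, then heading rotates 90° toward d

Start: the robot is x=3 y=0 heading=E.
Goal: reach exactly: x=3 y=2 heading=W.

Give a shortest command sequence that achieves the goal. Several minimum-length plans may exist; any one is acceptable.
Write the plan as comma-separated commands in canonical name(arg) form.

arc(left, 1), arc(left, 1)

initial: x=3 y=0 heading=E
t=1 arc(left, 1) ⇒ x=4 y=1 heading=N
t=2 arc(left, 1) ⇒ x=3 y=2 heading=W
no 1-step plan works, so 2 is optimal.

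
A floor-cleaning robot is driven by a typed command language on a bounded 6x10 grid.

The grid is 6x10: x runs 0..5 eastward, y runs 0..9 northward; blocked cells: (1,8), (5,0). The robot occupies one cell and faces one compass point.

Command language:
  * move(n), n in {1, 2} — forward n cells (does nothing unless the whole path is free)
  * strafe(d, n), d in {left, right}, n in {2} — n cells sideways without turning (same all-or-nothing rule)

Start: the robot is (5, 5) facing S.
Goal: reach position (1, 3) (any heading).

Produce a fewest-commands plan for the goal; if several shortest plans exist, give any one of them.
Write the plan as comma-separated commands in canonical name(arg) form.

move(2), strafe(right, 2), strafe(right, 2)

begin: (5, 5) facing S
step 1 (move(2)): (5, 3) facing S
step 2 (strafe(right, 2)): (3, 3) facing S
step 3 (strafe(right, 2)): (1, 3) facing S
nothing shorter than 3 reaches the goal.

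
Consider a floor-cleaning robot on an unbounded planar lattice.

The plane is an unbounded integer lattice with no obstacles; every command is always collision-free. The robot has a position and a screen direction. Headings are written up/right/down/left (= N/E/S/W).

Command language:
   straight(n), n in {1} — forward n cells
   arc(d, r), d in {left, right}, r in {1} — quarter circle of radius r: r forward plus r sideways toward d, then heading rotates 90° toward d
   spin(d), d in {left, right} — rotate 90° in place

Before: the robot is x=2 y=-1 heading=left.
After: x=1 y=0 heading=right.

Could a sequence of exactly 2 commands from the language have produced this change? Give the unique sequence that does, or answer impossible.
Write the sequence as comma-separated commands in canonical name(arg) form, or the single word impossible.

key: cell and facing (now E) both changed — the 2 commands mix motion and turning
t0: x=2 y=-1 heading=left
1. arc(right, 1) → x=1 y=0 heading=up
2. spin(right) → x=1 y=0 heading=right
all 25 alternatives checked — unique.

arc(right, 1), spin(right)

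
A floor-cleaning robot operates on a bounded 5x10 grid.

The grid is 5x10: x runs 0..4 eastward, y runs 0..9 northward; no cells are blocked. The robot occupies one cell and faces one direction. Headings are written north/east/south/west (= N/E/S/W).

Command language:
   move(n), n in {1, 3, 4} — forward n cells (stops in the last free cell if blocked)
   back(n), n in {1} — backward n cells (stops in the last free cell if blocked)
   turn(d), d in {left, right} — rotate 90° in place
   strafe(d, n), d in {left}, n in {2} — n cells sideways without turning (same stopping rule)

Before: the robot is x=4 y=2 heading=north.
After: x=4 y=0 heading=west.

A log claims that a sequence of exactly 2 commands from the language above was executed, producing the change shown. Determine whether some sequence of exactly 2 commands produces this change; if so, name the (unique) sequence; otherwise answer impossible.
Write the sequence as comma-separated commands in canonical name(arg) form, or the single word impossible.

key: position moved to (4,0) AND the heading swung to W — translation plus rotation needed
initial: x=4 y=2 heading=north
step 1 (turn(left)): x=4 y=2 heading=west
step 2 (strafe(left, 2)): x=4 y=0 heading=west
no rival 2-sequence matches.

turn(left), strafe(left, 2)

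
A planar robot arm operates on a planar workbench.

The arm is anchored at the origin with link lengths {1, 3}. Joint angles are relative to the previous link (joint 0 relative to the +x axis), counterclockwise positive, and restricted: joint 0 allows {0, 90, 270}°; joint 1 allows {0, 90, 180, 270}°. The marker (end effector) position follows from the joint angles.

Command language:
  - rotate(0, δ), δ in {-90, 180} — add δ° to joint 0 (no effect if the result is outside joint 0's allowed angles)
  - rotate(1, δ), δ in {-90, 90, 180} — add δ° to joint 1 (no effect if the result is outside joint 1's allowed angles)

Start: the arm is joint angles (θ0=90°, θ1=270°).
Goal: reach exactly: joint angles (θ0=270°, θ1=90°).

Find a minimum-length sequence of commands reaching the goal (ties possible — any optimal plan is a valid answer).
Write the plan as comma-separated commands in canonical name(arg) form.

begin: joint angles (θ0=90°, θ1=270°)
[1] after rotate(0, 180): joint angles (θ0=270°, θ1=270°)
[2] after rotate(1, 180): joint angles (θ0=270°, θ1=90°)
minimal: 2 command(s), checked below 2.

rotate(0, 180), rotate(1, 180)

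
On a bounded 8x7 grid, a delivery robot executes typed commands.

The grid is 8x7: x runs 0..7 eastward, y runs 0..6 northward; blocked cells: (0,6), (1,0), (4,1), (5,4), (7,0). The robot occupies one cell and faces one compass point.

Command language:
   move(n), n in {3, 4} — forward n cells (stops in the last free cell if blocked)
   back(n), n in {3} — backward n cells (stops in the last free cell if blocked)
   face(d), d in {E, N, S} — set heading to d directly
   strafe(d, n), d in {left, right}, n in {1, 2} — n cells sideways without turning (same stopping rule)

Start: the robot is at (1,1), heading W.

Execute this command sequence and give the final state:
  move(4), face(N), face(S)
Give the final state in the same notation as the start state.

initial: at (1,1), heading W
1. move(4) → at (0,1), heading W
2. face(N) → at (0,1), heading N
3. face(S) → at (0,1), heading S

at (0,1), heading S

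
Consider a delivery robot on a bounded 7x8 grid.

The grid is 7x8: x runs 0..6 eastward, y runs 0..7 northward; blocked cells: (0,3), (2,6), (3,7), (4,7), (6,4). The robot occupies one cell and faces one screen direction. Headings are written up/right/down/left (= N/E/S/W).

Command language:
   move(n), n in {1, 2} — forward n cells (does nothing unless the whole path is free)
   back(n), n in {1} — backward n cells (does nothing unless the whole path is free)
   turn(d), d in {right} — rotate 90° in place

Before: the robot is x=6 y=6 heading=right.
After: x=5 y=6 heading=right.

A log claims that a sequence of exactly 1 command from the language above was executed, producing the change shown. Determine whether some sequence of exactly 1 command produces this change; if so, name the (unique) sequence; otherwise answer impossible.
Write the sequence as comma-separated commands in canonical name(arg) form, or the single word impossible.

back(1)

key: still facing E — the one step turns nothing
start: x=6 y=6 heading=right
t=1 back(1) ⇒ x=5 y=6 heading=right
no other 1-command option fits: unique.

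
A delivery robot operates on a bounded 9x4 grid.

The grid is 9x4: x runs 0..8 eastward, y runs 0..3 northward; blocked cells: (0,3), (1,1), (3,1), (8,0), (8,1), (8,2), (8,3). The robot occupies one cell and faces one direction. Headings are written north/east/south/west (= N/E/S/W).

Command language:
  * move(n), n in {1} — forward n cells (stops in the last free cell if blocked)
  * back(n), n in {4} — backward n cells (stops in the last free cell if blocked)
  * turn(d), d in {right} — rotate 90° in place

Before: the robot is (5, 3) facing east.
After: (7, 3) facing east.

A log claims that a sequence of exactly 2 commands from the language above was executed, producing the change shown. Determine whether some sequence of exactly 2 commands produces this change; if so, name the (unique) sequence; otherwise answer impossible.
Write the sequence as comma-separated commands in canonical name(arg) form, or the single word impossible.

move(1), move(1)

key: heading stays E — no command in the sequence turns
initial: (5, 3) facing east
t=1 move(1) ⇒ (6, 3) facing east
t=2 move(1) ⇒ (7, 3) facing east
no other 2-command option fits: unique.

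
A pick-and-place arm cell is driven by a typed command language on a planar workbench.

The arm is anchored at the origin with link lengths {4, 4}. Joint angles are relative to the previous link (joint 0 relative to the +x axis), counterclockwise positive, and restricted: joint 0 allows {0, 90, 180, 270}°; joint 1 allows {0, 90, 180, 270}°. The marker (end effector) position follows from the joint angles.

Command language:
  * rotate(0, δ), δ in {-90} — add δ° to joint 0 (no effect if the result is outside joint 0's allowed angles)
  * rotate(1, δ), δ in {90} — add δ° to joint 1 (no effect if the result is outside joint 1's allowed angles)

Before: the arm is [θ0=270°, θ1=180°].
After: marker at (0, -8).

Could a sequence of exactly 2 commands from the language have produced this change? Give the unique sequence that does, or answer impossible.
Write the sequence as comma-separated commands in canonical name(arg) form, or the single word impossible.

rotate(1, 90), rotate(1, 90)

start: [θ0=270°, θ1=180°]
1. rotate(1, 90) → [θ0=270°, θ1=270°]
2. rotate(1, 90) → [θ0=270°, θ1=0°]
uniquely the one of 4 2-step routes that fits.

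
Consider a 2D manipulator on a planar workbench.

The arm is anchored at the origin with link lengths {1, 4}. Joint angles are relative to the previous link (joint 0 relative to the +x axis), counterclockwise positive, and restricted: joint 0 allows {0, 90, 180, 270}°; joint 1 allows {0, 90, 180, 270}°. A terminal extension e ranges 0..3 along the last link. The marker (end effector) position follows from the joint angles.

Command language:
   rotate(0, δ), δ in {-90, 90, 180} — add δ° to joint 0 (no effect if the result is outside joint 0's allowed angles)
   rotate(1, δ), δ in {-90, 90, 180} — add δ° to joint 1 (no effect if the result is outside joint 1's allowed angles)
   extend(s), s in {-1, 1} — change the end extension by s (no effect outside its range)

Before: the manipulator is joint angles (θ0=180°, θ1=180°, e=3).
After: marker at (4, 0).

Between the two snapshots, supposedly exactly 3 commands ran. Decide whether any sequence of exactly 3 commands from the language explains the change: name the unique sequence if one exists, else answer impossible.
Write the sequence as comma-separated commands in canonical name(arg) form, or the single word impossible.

extend(1), extend(-1), extend(-1)

key: order matters: swapping extend(1) and extend(-1) lands elsewhere
begin: joint angles (θ0=180°, θ1=180°, e=3)
[1] after extend(1): joint angles (θ0=180°, θ1=180°, e=3)
[2] after extend(-1): joint angles (θ0=180°, θ1=180°, e=2)
[3] after extend(-1): joint angles (θ0=180°, θ1=180°, e=1)
uniquely the one of 512 3-step routes that fits.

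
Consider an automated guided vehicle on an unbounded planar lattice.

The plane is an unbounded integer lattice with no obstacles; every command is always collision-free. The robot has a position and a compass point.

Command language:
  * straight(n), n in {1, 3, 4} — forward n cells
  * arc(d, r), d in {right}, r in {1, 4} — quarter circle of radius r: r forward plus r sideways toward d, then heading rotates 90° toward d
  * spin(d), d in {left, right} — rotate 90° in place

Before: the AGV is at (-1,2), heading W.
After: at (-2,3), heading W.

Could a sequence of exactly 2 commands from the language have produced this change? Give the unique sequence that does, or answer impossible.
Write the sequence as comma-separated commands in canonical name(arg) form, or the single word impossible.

arc(right, 1), spin(left)

key: order matters: swapping arc(right, 1) and spin(left) lands elsewhere
begin: at (-1,2), heading W
t=1 arc(right, 1) ⇒ at (-2,3), heading N
t=2 spin(left) ⇒ at (-2,3), heading W
no rival 2-sequence matches.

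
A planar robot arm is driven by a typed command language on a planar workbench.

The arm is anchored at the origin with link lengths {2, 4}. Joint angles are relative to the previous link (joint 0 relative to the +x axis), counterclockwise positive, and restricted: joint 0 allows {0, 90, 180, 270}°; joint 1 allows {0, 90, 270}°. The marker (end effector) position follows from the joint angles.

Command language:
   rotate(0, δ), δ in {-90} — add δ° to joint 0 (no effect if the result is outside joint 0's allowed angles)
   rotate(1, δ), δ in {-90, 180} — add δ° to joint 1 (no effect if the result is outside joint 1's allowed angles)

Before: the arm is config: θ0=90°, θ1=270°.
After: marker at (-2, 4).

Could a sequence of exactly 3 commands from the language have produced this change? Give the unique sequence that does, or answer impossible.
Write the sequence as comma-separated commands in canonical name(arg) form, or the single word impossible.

start: config: θ0=90°, θ1=270°
[1] after rotate(0, -90): config: θ0=0°, θ1=270°
[2] after rotate(0, -90): config: θ0=270°, θ1=270°
[3] after rotate(0, -90): config: θ0=180°, θ1=270°
all 27 alternatives checked — unique.

rotate(0, -90), rotate(0, -90), rotate(0, -90)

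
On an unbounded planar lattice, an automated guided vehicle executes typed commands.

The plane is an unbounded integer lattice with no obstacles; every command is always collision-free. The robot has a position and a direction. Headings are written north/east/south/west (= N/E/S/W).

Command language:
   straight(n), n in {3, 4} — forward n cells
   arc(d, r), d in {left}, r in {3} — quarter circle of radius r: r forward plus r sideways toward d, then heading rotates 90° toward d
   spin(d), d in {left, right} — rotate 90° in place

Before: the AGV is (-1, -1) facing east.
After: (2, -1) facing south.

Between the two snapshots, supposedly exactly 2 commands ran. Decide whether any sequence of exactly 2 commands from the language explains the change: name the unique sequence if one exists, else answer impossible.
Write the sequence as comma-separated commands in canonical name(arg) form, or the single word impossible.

straight(3), spin(right)

key: running spin(right) before straight(3) would end elsewhere — order is forced
initial: (-1, -1) facing east
t=1 straight(3) ⇒ (2, -1) facing east
t=2 spin(right) ⇒ (2, -1) facing south
uniquely the one of 25 2-step routes that fits.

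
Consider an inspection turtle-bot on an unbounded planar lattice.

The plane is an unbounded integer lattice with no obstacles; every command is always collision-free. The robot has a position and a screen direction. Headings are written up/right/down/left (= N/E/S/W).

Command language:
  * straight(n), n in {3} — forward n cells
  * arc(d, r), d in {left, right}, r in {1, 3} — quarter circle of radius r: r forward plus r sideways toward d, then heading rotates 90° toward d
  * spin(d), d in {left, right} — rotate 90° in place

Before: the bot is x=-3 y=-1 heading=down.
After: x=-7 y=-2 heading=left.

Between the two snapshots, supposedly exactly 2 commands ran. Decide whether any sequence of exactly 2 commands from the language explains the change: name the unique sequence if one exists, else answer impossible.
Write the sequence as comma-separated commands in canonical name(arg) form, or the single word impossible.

key: position moved to (-7,-2) AND the heading swung to W — translation plus rotation needed
t0: x=-3 y=-1 heading=down
[1] after arc(right, 1): x=-4 y=-2 heading=left
[2] after straight(3): x=-7 y=-2 heading=left
no other 2-command option fits: unique.

arc(right, 1), straight(3)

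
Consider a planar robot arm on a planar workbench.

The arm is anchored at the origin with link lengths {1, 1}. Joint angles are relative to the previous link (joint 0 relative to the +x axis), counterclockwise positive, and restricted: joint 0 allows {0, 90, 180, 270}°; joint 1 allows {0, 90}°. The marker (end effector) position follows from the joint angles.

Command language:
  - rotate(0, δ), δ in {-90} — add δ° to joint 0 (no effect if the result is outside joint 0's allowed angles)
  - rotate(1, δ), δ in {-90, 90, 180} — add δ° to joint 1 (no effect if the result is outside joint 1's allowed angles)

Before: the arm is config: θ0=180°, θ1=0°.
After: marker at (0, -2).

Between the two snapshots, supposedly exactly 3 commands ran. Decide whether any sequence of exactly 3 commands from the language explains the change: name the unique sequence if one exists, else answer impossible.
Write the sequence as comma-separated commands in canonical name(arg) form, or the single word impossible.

rotate(0, -90), rotate(0, -90), rotate(0, -90)

initial: config: θ0=180°, θ1=0°
1. rotate(0, -90) → config: θ0=90°, θ1=0°
2. rotate(0, -90) → config: θ0=0°, θ1=0°
3. rotate(0, -90) → config: θ0=270°, θ1=0°
no other 3-command option fits: unique.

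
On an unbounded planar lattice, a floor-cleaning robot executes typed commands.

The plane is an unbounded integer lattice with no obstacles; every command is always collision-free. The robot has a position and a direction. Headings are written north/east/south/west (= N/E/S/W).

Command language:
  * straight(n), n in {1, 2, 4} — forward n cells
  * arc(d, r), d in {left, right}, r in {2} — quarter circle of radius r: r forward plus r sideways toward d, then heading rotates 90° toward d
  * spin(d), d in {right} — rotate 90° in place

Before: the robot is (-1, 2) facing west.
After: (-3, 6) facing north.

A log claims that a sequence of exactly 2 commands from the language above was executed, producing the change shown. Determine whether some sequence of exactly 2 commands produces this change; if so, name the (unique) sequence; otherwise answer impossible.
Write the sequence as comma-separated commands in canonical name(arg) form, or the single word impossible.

key: cell and facing (now N) both changed — the 2 commands mix motion and turning
from: (-1, 2) facing west
t=1 arc(right, 2) ⇒ (-3, 4) facing north
t=2 straight(2) ⇒ (-3, 6) facing north
uniquely the one of 36 2-step routes that fits.

arc(right, 2), straight(2)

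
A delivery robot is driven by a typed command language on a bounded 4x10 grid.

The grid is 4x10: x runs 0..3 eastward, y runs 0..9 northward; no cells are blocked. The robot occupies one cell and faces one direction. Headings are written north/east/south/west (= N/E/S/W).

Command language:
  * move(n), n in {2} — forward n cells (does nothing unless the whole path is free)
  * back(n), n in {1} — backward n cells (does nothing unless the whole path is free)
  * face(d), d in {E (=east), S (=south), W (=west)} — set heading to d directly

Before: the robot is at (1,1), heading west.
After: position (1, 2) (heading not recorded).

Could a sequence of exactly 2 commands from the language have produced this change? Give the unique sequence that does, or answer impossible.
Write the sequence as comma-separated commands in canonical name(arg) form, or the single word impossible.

face(S), back(1)

key: order matters: swapping face(S) and back(1) lands elsewhere
start: at (1,1), heading west
step 1 (face(S)): at (1,1), heading south
step 2 (back(1)): at (1,2), heading south
no other 2-command option fits: unique.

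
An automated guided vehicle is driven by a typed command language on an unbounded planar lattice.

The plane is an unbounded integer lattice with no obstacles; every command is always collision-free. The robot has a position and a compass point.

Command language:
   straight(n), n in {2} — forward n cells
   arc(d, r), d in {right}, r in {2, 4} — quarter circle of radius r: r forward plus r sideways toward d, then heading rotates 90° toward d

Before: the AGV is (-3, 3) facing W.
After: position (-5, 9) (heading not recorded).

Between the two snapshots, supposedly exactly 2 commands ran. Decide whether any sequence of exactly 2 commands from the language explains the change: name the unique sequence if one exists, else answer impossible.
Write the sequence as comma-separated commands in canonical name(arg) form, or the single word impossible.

key: order matters: swapping arc(right, 4) and arc(right, 2) lands elsewhere
initial: (-3, 3) facing W
1. arc(right, 4) → (-7, 7) facing N
2. arc(right, 2) → (-5, 9) facing E
uniquely the one of 9 2-step routes that fits.

arc(right, 4), arc(right, 2)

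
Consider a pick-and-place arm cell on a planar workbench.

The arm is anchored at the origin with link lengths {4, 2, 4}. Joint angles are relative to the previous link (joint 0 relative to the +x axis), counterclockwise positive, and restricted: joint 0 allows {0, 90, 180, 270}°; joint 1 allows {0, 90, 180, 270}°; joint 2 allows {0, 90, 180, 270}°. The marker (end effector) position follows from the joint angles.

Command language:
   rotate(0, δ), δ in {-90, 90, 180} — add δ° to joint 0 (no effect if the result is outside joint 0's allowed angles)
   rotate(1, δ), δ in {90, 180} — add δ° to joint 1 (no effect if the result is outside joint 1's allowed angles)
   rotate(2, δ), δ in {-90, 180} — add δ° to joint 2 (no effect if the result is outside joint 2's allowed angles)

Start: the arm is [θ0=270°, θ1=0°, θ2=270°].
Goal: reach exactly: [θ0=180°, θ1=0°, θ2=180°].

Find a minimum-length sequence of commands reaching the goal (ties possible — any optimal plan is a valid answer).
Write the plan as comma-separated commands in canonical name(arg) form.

rotate(2, -90), rotate(0, -90)

start: [θ0=270°, θ1=0°, θ2=270°]
step 1 (rotate(2, -90)): [θ0=270°, θ1=0°, θ2=180°]
step 2 (rotate(0, -90)): [θ0=180°, θ1=0°, θ2=180°]
minimal: 2 command(s), checked below 2.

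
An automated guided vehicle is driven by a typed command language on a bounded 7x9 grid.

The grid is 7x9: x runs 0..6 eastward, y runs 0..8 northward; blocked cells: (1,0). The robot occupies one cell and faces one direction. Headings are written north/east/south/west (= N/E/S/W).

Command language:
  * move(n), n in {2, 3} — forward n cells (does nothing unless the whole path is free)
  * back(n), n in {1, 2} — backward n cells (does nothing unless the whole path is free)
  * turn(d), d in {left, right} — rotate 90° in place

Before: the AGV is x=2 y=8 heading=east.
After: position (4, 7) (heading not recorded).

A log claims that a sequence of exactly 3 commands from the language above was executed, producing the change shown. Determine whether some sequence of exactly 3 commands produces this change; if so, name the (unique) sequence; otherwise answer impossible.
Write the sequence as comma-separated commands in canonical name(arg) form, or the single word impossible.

key: running back(1) before move(2) would end elsewhere — order is forced
t0: x=2 y=8 heading=east
t=1 move(2) ⇒ x=4 y=8 heading=east
t=2 turn(left) ⇒ x=4 y=8 heading=north
t=3 back(1) ⇒ x=4 y=7 heading=north
all 216 alternatives checked — unique.

move(2), turn(left), back(1)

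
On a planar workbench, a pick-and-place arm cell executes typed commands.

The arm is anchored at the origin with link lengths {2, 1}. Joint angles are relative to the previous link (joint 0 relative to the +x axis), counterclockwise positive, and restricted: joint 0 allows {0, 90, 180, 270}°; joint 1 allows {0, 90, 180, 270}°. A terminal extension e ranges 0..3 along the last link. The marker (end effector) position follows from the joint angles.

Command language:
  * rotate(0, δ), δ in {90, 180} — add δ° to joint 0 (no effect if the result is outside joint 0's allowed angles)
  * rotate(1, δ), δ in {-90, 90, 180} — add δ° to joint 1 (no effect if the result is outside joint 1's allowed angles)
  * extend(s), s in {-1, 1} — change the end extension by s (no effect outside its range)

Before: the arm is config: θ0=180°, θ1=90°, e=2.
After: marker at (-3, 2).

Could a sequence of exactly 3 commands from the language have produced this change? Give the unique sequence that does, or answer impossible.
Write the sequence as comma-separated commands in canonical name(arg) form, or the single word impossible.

begin: config: θ0=180°, θ1=90°, e=2
step 1 (rotate(0, 90)): config: θ0=270°, θ1=90°, e=2
step 2 (rotate(0, 90)): config: θ0=0°, θ1=90°, e=2
step 3 (rotate(0, 90)): config: θ0=90°, θ1=90°, e=2
uniquely the one of 343 3-step routes that fits.

rotate(0, 90), rotate(0, 90), rotate(0, 90)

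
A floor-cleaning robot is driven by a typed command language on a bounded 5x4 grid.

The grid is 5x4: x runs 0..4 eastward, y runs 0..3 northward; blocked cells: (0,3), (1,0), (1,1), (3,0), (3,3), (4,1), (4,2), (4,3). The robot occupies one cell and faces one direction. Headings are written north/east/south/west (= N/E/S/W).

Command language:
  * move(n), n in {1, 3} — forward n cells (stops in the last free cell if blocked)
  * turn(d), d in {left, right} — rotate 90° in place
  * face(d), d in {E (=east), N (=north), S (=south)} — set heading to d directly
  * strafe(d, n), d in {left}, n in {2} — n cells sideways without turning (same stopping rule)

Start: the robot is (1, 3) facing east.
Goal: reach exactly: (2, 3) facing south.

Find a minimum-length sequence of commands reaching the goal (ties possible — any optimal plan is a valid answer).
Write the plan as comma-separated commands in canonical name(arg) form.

face(S), strafe(left, 2)

initial: (1, 3) facing east
[1] after face(S): (1, 3) facing south
[2] after strafe(left, 2): (2, 3) facing south
shorter routes all fall short; 2 is best.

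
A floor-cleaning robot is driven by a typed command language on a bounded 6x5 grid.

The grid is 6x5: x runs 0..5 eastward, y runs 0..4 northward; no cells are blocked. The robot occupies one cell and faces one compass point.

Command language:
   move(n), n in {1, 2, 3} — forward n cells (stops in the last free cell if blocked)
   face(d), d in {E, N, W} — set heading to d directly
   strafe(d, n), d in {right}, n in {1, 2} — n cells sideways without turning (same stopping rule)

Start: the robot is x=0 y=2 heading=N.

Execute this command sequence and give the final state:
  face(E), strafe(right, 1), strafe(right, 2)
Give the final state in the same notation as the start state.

start: x=0 y=2 heading=N
t=1 face(E) ⇒ x=0 y=2 heading=E
t=2 strafe(right, 1) ⇒ x=0 y=1 heading=E
t=3 strafe(right, 2) ⇒ x=0 y=0 heading=E

x=0 y=0 heading=E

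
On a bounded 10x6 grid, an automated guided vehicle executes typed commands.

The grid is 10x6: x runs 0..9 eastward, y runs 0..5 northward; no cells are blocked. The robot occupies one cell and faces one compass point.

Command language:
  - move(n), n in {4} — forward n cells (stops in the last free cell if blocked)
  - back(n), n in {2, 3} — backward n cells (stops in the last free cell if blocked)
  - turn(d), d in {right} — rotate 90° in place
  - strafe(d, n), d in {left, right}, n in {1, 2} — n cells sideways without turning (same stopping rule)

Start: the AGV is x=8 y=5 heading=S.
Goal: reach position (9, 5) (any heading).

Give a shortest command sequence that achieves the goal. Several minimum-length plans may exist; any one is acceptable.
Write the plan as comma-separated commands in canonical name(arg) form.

strafe(left, 2)

initial: x=8 y=5 heading=S
1. strafe(left, 2) → x=9 y=5 heading=S
shorter routes all fall short; 1 is best.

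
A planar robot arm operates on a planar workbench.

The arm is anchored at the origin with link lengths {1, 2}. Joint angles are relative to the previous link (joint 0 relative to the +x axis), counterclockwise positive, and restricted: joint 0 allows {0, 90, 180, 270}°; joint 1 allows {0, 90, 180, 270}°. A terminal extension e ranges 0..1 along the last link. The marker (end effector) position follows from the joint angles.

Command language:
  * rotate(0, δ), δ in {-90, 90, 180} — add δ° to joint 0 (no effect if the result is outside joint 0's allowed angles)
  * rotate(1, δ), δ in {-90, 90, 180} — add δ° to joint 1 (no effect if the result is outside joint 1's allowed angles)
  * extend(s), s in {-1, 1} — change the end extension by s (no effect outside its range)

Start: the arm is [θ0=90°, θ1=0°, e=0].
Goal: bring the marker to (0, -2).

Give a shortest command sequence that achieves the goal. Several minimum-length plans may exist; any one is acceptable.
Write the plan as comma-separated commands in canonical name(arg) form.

extend(1), rotate(1, 180)

from: [θ0=90°, θ1=0°, e=0]
1. extend(1) → [θ0=90°, θ1=0°, e=1]
2. rotate(1, 180) → [θ0=90°, θ1=180°, e=1]
minimal: 2 command(s), checked below 2.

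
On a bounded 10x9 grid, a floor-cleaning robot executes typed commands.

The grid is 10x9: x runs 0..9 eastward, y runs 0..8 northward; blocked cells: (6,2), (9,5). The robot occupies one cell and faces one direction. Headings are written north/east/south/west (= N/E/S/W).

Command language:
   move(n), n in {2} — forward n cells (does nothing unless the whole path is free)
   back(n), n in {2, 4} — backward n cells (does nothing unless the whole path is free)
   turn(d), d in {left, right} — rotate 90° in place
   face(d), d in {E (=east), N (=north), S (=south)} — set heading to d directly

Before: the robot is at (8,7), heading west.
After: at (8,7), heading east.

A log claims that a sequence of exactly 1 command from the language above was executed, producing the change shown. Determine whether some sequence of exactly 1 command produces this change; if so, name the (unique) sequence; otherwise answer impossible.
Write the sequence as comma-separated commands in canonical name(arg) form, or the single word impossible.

key: parked at (8,7) the whole time — nothing moves the robot
initial: at (8,7), heading west
[1] after face(E): at (8,7), heading east
no rival 1-sequence matches.

face(E)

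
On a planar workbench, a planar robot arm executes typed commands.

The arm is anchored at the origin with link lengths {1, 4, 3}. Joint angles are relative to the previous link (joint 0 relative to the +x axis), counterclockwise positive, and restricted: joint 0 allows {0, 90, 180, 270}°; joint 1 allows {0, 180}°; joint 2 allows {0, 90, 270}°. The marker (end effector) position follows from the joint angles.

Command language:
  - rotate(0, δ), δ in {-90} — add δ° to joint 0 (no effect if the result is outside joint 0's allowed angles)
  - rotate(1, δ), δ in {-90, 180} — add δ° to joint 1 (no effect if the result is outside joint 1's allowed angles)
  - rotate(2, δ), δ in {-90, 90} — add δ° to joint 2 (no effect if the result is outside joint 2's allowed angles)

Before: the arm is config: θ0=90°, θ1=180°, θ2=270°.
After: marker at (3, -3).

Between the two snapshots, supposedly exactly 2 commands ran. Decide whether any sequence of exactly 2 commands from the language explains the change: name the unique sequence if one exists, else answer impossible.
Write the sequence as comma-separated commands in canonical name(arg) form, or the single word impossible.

t0: config: θ0=90°, θ1=180°, θ2=270°
1. rotate(2, 90) → config: θ0=90°, θ1=180°, θ2=0°
2. rotate(2, 90) → config: θ0=90°, θ1=180°, θ2=90°
no rival 2-sequence matches.

rotate(2, 90), rotate(2, 90)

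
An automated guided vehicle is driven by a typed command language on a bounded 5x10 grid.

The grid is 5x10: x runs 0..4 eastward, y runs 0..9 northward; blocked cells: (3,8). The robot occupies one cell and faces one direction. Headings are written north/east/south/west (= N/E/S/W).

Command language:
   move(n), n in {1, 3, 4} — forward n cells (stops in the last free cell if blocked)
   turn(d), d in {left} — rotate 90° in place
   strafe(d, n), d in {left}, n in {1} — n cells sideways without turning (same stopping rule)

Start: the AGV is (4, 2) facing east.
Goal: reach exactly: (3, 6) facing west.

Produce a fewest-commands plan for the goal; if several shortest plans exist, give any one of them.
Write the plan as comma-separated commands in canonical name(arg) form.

start: (4, 2) facing east
step 1 (turn(left)): (4, 2) facing north
step 2 (move(4)): (4, 6) facing north
step 3 (turn(left)): (4, 6) facing west
step 4 (move(1)): (3, 6) facing west
nothing shorter than 4 reaches the goal.

turn(left), move(4), turn(left), move(1)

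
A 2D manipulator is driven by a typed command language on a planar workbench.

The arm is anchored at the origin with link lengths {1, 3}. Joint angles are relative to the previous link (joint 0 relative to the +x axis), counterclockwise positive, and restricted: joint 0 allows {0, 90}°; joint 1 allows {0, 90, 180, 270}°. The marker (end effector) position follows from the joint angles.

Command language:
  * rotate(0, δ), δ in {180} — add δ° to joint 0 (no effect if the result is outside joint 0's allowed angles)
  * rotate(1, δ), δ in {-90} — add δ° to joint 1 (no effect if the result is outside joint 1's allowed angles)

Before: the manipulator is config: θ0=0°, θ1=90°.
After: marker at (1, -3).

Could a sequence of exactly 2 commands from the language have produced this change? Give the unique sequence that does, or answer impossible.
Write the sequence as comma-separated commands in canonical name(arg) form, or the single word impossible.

begin: config: θ0=0°, θ1=90°
1. rotate(1, -90) → config: θ0=0°, θ1=0°
2. rotate(1, -90) → config: θ0=0°, θ1=270°
all 4 alternatives checked — unique.

rotate(1, -90), rotate(1, -90)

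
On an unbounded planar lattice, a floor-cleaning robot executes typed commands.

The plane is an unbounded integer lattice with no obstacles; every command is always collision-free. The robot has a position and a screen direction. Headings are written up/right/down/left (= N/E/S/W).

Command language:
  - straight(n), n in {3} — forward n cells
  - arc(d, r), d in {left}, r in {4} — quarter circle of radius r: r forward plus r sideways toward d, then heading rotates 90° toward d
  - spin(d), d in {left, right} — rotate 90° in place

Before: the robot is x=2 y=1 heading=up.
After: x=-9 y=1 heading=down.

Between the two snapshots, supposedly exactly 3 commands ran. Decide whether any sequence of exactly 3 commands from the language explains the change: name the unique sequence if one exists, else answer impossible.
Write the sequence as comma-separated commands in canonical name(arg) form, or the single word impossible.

key: cell and facing (now S) both changed — the 3 commands mix motion and turning
start: x=2 y=1 heading=up
t=1 arc(left, 4) ⇒ x=-2 y=5 heading=left
t=2 straight(3) ⇒ x=-5 y=5 heading=left
t=3 arc(left, 4) ⇒ x=-9 y=1 heading=down
no rival 3-sequence matches.

arc(left, 4), straight(3), arc(left, 4)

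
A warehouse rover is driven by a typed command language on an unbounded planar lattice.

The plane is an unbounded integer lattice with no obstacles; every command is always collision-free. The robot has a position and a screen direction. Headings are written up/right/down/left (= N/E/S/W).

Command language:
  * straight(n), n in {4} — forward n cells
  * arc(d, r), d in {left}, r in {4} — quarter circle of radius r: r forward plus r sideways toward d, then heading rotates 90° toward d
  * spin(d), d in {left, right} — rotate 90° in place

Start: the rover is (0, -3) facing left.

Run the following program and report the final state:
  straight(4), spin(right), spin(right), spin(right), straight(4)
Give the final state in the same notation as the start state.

initial: (0, -3) facing left
1. straight(4) → (-4, -3) facing left
2. spin(right) → (-4, -3) facing up
3. spin(right) → (-4, -3) facing right
4. spin(right) → (-4, -3) facing down
5. straight(4) → (-4, -7) facing down

(-4, -7) facing down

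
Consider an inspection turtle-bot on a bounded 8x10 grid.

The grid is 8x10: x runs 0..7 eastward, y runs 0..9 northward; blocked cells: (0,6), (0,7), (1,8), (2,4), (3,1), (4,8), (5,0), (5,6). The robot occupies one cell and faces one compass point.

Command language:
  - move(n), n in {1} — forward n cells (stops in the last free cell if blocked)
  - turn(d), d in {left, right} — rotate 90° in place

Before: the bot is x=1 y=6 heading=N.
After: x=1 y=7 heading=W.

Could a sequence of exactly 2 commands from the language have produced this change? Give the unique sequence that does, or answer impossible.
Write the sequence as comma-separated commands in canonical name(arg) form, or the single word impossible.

move(1), turn(left)

key: running turn(left) before move(1) would end elsewhere — order is forced
t0: x=1 y=6 heading=N
t=1 move(1) ⇒ x=1 y=7 heading=N
t=2 turn(left) ⇒ x=1 y=7 heading=W
no rival 2-sequence matches.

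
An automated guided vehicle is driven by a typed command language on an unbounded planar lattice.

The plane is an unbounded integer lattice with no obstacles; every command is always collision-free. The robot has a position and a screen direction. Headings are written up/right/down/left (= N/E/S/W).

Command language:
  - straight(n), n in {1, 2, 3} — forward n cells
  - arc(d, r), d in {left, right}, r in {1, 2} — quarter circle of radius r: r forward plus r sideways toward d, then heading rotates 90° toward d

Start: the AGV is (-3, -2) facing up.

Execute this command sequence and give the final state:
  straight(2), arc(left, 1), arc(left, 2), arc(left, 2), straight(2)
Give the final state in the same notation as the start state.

(-2, -3) facing right

from: (-3, -2) facing up
step 1 (straight(2)): (-3, 0) facing up
step 2 (arc(left, 1)): (-4, 1) facing left
step 3 (arc(left, 2)): (-6, -1) facing down
step 4 (arc(left, 2)): (-4, -3) facing right
step 5 (straight(2)): (-2, -3) facing right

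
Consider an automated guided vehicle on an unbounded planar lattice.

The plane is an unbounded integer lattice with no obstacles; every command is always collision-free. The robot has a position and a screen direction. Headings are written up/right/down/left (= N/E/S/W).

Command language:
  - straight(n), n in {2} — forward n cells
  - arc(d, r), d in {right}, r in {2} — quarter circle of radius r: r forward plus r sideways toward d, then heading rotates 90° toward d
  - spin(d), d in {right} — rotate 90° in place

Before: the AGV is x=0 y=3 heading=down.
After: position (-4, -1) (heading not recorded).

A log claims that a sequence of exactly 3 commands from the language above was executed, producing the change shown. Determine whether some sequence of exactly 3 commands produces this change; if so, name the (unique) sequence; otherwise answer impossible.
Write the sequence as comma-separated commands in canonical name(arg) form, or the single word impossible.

from: x=0 y=3 heading=down
1. straight(2) → x=0 y=1 heading=down
2. arc(right, 2) → x=-2 y=-1 heading=left
3. straight(2) → x=-4 y=-1 heading=left
uniquely the one of 27 3-step routes that fits.

straight(2), arc(right, 2), straight(2)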